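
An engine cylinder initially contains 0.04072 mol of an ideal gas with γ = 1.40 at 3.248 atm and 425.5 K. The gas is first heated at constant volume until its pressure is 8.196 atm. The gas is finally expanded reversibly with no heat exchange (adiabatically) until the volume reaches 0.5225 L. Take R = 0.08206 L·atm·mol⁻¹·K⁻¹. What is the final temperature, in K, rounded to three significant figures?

T₃ ≈ 1.00e+03 K

From PV = nRT: V₁ = nRT₁/P₁ = 0.4377 L.
V constant ⇒ P ∝ T: V₂ = V₁; T₂ = T₁·(P₂/P₁) = 1074 K.
Adiabatic (γ = 1.40), T V^(γ−1) and P V^γ constant: T₃ = T₂·(V₂/V₃)^(γ−1) = 1000 K; P₃ = P₂·(V₂/V₃)^γ = 6.397 atm.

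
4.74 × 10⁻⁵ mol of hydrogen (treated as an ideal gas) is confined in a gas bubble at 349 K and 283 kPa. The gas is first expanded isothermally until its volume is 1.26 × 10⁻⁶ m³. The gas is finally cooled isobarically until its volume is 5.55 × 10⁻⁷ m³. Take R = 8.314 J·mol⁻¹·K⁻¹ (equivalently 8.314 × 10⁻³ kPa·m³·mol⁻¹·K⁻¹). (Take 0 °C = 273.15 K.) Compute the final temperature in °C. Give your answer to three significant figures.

T₃ ≈ -119 °C

From PV = nRT: V₁ = nRT₁/P₁ = 4.860e-07 m³.
T constant ⇒ Boyle's law P V = const: T₂ = T₁; P₂ = P₁·(V₁/V₂) = 109.2 kPa.
P constant ⇒ V ∝ T: P₃ = P₂; T₃ = T₂·(V₃/V₂) = 153.7 K.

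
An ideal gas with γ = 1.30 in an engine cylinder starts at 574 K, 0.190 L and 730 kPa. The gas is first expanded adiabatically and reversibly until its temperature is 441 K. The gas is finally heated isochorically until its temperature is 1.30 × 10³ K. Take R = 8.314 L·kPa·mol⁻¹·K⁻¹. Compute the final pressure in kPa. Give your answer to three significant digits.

P₃ ≈ 687 kPa

Adiabatic (γ = 1.30), T V^(γ−1) and P V^γ constant: P₂ = P₁·(T₂/T₁)^(γ/(γ−1)) = 233.0 kPa; V₂ = V₁·(T₁/T₂)^(1/(γ−1)) = 0.4574 L.
V constant ⇒ P ∝ T: V₃ = V₂; P₃ = P₂·(T₃/T₂) = 686.7 kPa.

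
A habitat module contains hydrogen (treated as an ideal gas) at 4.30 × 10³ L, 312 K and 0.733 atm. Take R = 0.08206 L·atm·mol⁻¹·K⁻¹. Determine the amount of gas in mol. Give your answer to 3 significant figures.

PV = nRT ⇒ n = PV/(RT) = (0.733 × 4.30e+03) / (0.08206 × 312)

n ≈ 123 mol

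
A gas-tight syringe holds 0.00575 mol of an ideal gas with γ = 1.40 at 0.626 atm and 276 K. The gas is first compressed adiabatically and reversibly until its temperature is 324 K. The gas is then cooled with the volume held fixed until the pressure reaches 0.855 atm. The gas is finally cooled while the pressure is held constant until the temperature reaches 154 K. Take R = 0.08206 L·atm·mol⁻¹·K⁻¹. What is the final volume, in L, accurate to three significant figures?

V₄ ≈ 0.0850 L

From PV = nRT: V₁ = nRT₁/P₁ = 0.2080 L.
Reversible adiabatic, γ = 1.40: P₂ = P₁·(T₂/T₁)^(γ/(γ−1)) = 1.097 atm; V₂ = V₁·(T₁/T₂)^(1/(γ−1)) = 0.1393 L.
V constant ⇒ P ∝ T: V₃ = V₂; T₃ = T₂·(P₃/P₂) = 252.5 K.
Isobaric, so V/T is constant: P₄ = P₃; V₄ = V₃·(T₄/T₃) = 0.08499 L.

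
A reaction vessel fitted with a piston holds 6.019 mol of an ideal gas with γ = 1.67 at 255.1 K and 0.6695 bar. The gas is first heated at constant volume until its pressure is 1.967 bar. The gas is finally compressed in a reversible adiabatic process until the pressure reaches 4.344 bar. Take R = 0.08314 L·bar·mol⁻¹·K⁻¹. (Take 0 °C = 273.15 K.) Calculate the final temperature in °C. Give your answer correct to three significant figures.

T₃ ≈ 757 °C

From PV = nRT: V₁ = nRT₁/P₁ = 190.7 L.
Isochoric, so P/T is constant: V₂ = V₁; T₂ = T₁·(P₂/P₁) = 749.5 K.
Reversible adiabatic, γ = 1.67: T₃ = T₂·(P₃/P₂)^((γ−1)/γ) = 1030 K; V₃ = V₂·(P₂/P₃)^(1/γ) = 118.6 L.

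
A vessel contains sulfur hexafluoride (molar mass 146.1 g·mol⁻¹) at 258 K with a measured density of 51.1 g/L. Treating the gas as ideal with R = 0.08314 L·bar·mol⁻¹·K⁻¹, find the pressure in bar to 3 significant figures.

ρ = PM/(RT) ⇒ P = ρRT/M = (51.1 × 0.08314 × 258.0) / 146.1

P ≈ 7.50 bar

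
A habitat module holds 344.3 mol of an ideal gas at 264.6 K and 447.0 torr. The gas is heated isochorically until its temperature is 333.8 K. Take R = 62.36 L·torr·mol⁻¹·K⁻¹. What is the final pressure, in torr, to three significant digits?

P₂ ≈ 564 torr

From PV = nRT: V₁ = nRT₁/P₁ = 1.271e+04 L.
Isochoric, so P/T is constant: V₂ = V₁; P₂ = P₁·(T₂/T₁) = 563.9 torr.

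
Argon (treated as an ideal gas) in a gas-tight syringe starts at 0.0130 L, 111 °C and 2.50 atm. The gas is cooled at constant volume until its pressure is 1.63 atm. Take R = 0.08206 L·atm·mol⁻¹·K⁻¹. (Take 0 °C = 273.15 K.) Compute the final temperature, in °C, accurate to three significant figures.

T₂ ≈ -22.7 °C

Convert: T₁ = 384.1 K.
Isochoric, so P/T is constant: V₂ = V₁; T₂ = T₁·(P₂/P₁) = 250.5 K.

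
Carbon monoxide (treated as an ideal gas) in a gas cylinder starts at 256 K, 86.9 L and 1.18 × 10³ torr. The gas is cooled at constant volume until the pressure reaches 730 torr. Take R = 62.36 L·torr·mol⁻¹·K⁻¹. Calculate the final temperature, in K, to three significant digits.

T₂ ≈ 158 K

Isochoric, so P/T is constant: V₂ = V₁; T₂ = T₁·(P₂/P₁) = 158.4 K.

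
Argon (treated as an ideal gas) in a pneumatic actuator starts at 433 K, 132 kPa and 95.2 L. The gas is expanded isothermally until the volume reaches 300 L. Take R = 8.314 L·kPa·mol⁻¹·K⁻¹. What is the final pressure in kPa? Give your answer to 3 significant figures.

P₂ ≈ 41.9 kPa

T constant ⇒ Boyle's law P V = const: T₂ = T₁; P₂ = P₁·(V₁/V₂) = 41.89 kPa.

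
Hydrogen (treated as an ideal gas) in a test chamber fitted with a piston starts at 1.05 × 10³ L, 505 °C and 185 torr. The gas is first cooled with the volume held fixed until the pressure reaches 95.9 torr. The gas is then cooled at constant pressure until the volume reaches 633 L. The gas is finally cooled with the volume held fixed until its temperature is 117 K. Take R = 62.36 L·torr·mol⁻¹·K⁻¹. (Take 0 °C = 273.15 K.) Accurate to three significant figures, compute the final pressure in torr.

Convert: T₁ = 778.1 K.
V constant ⇒ P ∝ T: V₂ = V₁; T₂ = T₁·(P₂/P₁) = 403.4 K.
P constant ⇒ V ∝ T: P₃ = P₂; T₃ = T₂·(V₃/V₂) = 243.2 K.
Isochoric, so P/T is constant: V₄ = V₃; P₄ = P₃·(T₄/T₃) = 46.14 torr.

P₄ ≈ 46.1 torr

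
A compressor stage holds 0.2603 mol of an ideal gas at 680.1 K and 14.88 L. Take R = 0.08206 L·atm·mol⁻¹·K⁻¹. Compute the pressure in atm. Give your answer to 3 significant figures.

P ≈ 0.976 atm

PV = nRT ⇒ P = nRT/V = (0.2603 × 0.08206 × 680.1) / 14.88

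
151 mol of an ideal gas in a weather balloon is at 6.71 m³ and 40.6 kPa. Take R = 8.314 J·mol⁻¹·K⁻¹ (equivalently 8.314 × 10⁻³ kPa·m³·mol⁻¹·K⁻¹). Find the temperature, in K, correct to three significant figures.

PV = nRT ⇒ T = PV/(nR) = (40.6 × 6.71) / (151 × 8.314 × 10⁻³)

T ≈ 217 K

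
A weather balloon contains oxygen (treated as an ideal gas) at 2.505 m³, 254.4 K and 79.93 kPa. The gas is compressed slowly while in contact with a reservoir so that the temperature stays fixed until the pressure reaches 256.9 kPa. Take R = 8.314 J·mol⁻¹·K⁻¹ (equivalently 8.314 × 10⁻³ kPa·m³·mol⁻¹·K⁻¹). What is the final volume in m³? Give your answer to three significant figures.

T constant ⇒ Boyle's law P V = const: T₂ = T₁; V₂ = V₁·(P₁/P₂) = 0.7794 m³.

V₂ ≈ 0.779 m³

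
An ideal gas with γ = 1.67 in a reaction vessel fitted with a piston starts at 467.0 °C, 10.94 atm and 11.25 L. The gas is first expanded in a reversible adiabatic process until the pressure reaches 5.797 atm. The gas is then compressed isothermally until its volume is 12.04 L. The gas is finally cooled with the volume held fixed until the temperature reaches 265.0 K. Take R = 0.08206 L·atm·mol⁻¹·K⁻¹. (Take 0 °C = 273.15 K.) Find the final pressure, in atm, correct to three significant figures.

Convert: T₁ = 740.1 K.
Reversible adiabatic, γ = 1.67: T₂ = T₁·(P₂/P₁)^((γ−1)/γ) = 573.7 K; V₂ = V₁·(P₁/P₂)^(1/γ) = 16.46 L.
T constant ⇒ Boyle's law P V = const: T₃ = T₂; P₃ = P₂·(V₂/V₃) = 7.923 atm.
Isochoric, so P/T is constant: V₄ = V₃; P₄ = P₃·(T₄/T₃) = 3.660 atm.

P₄ ≈ 3.66 atm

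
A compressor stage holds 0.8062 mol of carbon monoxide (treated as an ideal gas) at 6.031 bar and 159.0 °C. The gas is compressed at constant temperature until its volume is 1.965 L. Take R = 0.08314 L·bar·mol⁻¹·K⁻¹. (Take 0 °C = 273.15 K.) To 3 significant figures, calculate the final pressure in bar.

Convert: T₁ = 432.1 K.
From PV = nRT: V₁ = nRT₁/P₁ = 4.803 L.
Isothermal, so P V is constant: T₂ = T₁; P₂ = P₁·(V₁/V₂) = 14.74 bar.

P₂ ≈ 14.7 bar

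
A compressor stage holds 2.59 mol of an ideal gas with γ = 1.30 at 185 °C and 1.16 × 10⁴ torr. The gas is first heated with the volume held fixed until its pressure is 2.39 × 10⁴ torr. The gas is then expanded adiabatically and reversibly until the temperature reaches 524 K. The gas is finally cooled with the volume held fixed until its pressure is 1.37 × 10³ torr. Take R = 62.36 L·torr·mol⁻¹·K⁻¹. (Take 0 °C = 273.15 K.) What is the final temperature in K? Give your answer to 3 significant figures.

T₄ ≈ 385 K

Convert: T₁ = 458.1 K.
From PV = nRT: V₁ = nRT₁/P₁ = 6.379 L.
Isochoric, so P/T is constant: V₂ = V₁; T₂ = T₁·(P₂/P₁) = 943.9 K.
Reversible adiabatic, γ = 1.30: P₃ = P₂·(T₃/T₂)^(γ/(γ−1)) = 1865 torr; V₃ = V₂·(T₂/T₃)^(1/(γ−1)) = 45.37 L.
Isochoric, so P/T is constant: V₄ = V₃; T₄ = T₃·(P₄/P₃) = 384.9 K.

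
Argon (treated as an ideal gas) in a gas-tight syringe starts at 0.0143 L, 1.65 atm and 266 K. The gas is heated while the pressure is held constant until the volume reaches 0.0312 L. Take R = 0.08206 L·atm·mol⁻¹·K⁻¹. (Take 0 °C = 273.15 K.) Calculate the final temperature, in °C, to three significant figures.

T₂ ≈ 307 °C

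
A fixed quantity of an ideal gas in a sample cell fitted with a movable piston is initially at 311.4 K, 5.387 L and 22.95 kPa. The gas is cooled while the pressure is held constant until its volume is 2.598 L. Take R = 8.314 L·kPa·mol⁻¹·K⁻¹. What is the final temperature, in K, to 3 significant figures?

P constant ⇒ V ∝ T: P₂ = P₁; T₂ = T₁·(V₂/V₁) = 150.2 K.

T₂ ≈ 150 K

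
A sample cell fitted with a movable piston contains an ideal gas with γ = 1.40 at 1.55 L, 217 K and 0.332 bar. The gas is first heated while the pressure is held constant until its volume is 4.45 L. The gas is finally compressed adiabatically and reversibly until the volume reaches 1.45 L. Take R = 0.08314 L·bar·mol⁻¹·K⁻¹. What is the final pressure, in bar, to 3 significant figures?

P₃ ≈ 1.60 bar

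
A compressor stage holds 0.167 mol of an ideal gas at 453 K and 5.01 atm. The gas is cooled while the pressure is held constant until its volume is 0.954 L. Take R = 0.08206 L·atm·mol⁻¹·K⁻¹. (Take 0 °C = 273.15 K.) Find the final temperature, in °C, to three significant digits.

From PV = nRT: V₁ = nRT₁/P₁ = 1.239 L.
P constant ⇒ V ∝ T: P₂ = P₁; T₂ = T₁·(V₂/V₁) = 348.8 K.

T₂ ≈ 75.6 °C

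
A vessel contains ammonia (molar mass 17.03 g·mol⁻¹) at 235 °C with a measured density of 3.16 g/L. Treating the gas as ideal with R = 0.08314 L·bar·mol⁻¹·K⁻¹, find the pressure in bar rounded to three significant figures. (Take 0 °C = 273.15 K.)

P ≈ 7.84 bar

ρ = PM/(RT) ⇒ P = ρRT/M = (3.16 × 0.08314 × 508.1) / 17.03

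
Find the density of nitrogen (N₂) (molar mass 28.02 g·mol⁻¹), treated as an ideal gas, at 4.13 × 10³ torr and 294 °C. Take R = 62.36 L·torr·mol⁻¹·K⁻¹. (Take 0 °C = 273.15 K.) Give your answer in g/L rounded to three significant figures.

ρ = PM/(RT) = (4.13e+03 × 28.02) / (62.36 × 567.1)

ρ ≈ 3.27 g/L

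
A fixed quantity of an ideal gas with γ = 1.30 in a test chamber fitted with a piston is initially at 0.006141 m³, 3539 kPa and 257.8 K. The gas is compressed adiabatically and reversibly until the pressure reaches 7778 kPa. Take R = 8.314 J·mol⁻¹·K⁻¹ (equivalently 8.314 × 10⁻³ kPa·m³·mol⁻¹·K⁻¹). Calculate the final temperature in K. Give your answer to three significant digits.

T₂ ≈ 309 K

Reversible adiabatic, γ = 1.30: T₂ = T₁·(P₂/P₁)^((γ−1)/γ) = 309.2 K; V₂ = V₁·(P₁/P₂)^(1/γ) = 0.003351 m³.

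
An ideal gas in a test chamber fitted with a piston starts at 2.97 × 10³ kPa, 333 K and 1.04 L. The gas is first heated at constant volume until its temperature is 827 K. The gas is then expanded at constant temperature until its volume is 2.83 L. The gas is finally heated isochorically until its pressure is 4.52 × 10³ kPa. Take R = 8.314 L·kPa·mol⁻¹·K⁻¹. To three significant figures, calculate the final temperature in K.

V constant ⇒ P ∝ T: V₂ = V₁; P₂ = P₁·(T₂/T₁) = 7376 kPa.
Isothermal, so P V is constant: T₃ = T₂; P₃ = P₂·(V₂/V₃) = 2711 kPa.
V constant ⇒ P ∝ T: V₄ = V₃; T₄ = T₃·(P₄/P₃) = 1379 K.

T₄ ≈ 1.38e+03 K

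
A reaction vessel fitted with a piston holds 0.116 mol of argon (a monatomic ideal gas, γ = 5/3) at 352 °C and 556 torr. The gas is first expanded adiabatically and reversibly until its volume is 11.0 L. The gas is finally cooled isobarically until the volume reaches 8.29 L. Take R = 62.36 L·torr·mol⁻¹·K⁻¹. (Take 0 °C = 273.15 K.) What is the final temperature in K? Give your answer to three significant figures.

T₃ ≈ 385 K

Convert: T₁ = 625.1 K.
From PV = nRT: V₁ = nRT₁/P₁ = 8.133 L.
Reversible adiabatic, γ = 5/3: T₂ = T₁·(V₁/V₂)^(γ−1) = 511.2 K; P₂ = P₁·(V₁/V₂)^γ = 336.2 torr.
P constant ⇒ V ∝ T: P₃ = P₂; T₃ = T₂·(V₃/V₂) = 385.2 K.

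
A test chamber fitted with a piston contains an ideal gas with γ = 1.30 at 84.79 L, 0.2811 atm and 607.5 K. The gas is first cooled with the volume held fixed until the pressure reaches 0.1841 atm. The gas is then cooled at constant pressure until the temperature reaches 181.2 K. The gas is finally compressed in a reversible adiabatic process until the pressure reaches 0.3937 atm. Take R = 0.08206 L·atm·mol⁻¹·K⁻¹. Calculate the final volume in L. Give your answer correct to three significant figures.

V constant ⇒ P ∝ T: V₂ = V₁; T₂ = T₁·(P₂/P₁) = 397.9 K.
P constant ⇒ V ∝ T: P₃ = P₂; V₃ = V₂·(T₃/T₂) = 38.62 L.
Adiabatic (γ = 1.30), T V^(γ−1) and P V^γ constant: T₄ = T₃·(P₄/P₃)^((γ−1)/γ) = 215.9 K; V₄ = V₃·(P₃/P₄)^(1/γ) = 21.52 L.

V₄ ≈ 21.5 L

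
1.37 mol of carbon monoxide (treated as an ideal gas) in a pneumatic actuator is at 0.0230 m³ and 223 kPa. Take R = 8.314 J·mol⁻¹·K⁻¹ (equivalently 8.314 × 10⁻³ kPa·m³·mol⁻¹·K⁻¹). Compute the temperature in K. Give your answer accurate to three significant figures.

PV = nRT ⇒ T = PV/(nR) = (223 × 0.0230) / (1.37 × 8.314 × 10⁻³)

T ≈ 450 K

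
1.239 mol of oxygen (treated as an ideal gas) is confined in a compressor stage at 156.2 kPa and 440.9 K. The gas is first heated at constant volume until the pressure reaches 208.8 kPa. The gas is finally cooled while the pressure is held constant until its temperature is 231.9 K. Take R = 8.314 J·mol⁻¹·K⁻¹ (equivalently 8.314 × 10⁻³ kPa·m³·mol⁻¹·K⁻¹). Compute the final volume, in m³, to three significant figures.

V₃ ≈ 0.0114 m³

From PV = nRT: V₁ = nRT₁/P₁ = 0.02908 m³.
V constant ⇒ P ∝ T: V₂ = V₁; T₂ = T₁·(P₂/P₁) = 589.4 K.
P constant ⇒ V ∝ T: P₃ = P₂; V₃ = V₂·(T₃/T₂) = 0.01144 m³.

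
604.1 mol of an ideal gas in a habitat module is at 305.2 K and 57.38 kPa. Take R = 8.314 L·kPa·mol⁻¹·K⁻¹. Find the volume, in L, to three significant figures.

PV = nRT ⇒ V = nRT/P = (604.1 × 8.314 × 305.2) / 57.38

V ≈ 2.67e+04 L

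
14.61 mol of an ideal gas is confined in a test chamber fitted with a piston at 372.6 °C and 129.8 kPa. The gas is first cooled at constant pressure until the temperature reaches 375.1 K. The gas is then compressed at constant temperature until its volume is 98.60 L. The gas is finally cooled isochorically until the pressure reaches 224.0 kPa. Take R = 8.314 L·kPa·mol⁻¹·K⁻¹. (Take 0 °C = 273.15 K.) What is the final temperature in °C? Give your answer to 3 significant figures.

T₄ ≈ -91.3 °C

Convert: T₁ = 645.8 K.
From PV = nRT: V₁ = nRT₁/P₁ = 604.3 L.
P constant ⇒ V ∝ T: P₂ = P₁; V₂ = V₁·(T₂/T₁) = 351.0 L.
Isothermal, so P V is constant: T₃ = T₂; P₃ = P₂·(V₂/V₃) = 462.1 kPa.
Isochoric, so P/T is constant: V₄ = V₃; T₄ = T₃·(P₄/P₃) = 181.8 K.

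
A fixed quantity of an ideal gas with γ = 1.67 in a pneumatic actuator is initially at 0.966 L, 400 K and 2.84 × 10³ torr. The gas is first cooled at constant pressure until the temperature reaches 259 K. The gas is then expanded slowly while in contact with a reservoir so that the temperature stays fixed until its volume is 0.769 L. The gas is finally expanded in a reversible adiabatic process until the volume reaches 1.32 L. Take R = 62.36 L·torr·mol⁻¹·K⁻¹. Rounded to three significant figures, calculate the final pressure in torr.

P constant ⇒ V ∝ T: P₂ = P₁; V₂ = V₁·(T₂/T₁) = 0.6255 L.
Isothermal, so P V is constant: T₃ = T₂; P₃ = P₂·(V₂/V₃) = 2310 torr.
Reversible adiabatic, γ = 1.67: T₄ = T₃·(V₃/V₄)^(γ−1) = 180.3 K; P₄ = P₃·(V₃/V₄)^γ = 937.0 torr.

P₄ ≈ 937 torr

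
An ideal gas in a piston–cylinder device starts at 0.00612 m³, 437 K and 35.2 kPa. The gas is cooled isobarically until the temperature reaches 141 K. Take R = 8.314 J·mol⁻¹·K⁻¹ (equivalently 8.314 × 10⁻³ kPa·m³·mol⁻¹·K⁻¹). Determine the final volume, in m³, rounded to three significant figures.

V₂ ≈ 0.00197 m³

P constant ⇒ V ∝ T: P₂ = P₁; V₂ = V₁·(T₂/T₁) = 0.001975 m³.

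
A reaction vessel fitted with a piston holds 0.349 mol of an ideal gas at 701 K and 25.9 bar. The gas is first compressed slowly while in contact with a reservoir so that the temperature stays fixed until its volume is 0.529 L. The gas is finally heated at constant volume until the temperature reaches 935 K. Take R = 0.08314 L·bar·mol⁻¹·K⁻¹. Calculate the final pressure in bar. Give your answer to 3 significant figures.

P₃ ≈ 51.3 bar

From PV = nRT: V₁ = nRT₁/P₁ = 0.7853 L.
T constant ⇒ Boyle's law P V = const: T₂ = T₁; P₂ = P₁·(V₁/V₂) = 38.45 bar.
Isochoric, so P/T is constant: V₃ = V₂; P₃ = P₂·(T₃/T₂) = 51.29 bar.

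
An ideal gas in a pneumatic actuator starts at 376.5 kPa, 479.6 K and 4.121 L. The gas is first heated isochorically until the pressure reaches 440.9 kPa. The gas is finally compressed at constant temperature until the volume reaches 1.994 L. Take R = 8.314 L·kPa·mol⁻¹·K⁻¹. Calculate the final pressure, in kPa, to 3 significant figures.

P₃ ≈ 911 kPa

Isochoric, so P/T is constant: V₂ = V₁; T₂ = T₁·(P₂/P₁) = 561.6 K.
T constant ⇒ Boyle's law P V = const: T₃ = T₂; P₃ = P₂·(V₂/V₃) = 911.2 kPa.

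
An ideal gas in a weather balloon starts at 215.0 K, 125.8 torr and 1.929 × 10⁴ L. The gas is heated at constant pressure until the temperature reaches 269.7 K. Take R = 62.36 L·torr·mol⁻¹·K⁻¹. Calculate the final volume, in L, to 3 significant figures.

V₂ ≈ 2.42e+04 L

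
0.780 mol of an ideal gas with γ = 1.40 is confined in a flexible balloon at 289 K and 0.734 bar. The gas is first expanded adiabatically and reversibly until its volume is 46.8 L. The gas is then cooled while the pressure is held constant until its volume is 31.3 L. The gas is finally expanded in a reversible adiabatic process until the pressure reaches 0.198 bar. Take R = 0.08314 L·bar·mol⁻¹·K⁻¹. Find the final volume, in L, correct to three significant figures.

From PV = nRT: V₁ = nRT₁/P₁ = 25.53 L.
Adiabatic (γ = 1.40), T V^(γ−1) and P V^γ constant: T₂ = T₁·(V₁/V₂)^(γ−1) = 226.8 K; P₂ = P₁·(V₁/V₂)^γ = 0.3143 bar.
Isobaric, so V/T is constant: P₃ = P₂; T₃ = T₂·(V₃/V₂) = 151.7 K.
Reversible adiabatic, γ = 1.40: T₄ = T₃·(P₄/P₃)^((γ−1)/γ) = 132.9 K; V₄ = V₃·(P₃/P₄)^(1/γ) = 43.54 L.

V₄ ≈ 43.5 L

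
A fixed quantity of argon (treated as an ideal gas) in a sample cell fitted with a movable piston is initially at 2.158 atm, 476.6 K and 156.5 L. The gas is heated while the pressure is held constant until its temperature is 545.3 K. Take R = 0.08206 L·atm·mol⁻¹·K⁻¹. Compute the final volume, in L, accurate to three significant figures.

V₂ ≈ 179 L

P constant ⇒ V ∝ T: P₂ = P₁; V₂ = V₁·(T₂/T₁) = 179.1 L.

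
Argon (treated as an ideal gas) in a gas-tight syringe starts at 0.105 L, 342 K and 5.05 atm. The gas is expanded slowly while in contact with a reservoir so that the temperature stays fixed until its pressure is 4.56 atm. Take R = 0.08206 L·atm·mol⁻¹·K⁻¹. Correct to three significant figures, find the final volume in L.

Isothermal, so P V is constant: T₂ = T₁; V₂ = V₁·(P₁/P₂) = 0.1163 L.

V₂ ≈ 0.116 L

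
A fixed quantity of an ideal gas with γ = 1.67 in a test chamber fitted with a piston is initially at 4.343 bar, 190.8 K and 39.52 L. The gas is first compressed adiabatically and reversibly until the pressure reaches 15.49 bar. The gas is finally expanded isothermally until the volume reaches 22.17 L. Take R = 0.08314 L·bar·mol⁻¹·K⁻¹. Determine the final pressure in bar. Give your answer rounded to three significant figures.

P₃ ≈ 12.9 bar

Reversible adiabatic, γ = 1.67: T₂ = T₁·(P₂/P₁)^((γ−1)/γ) = 317.8 K; V₂ = V₁·(P₁/P₂)^(1/γ) = 18.46 L.
T constant ⇒ Boyle's law P V = const: T₃ = T₂; P₃ = P₂·(V₂/V₃) = 12.89 bar.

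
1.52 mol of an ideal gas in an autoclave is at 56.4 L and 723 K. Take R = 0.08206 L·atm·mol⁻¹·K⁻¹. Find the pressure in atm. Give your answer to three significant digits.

PV = nRT ⇒ P = nRT/V = (1.52 × 0.08206 × 723) / 56.4

P ≈ 1.60 atm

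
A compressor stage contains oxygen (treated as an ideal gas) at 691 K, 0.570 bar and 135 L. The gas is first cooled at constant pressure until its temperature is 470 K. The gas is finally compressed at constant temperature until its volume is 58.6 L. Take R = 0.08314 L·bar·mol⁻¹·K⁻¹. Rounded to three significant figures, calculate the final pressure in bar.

Isobaric, so V/T is constant: P₂ = P₁; V₂ = V₁·(T₂/T₁) = 91.82 L.
T constant ⇒ Boyle's law P V = const: T₃ = T₂; P₃ = P₂·(V₂/V₃) = 0.8932 bar.

P₃ ≈ 0.893 bar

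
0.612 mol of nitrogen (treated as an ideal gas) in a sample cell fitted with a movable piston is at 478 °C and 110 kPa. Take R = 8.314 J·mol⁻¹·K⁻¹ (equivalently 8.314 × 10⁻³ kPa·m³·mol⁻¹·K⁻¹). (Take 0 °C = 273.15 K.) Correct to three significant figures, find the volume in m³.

V ≈ 0.0347 m³

Convert: T = 751.15 K.
PV = nRT ⇒ V = nRT/P = (0.612 × 8.314 × 10⁻³ × 751.15) / 110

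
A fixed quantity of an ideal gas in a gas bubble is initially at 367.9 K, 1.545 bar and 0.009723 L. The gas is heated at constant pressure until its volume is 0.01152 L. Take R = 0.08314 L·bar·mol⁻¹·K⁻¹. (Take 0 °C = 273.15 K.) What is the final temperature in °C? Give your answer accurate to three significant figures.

Isobaric, so V/T is constant: P₂ = P₁; T₂ = T₁·(V₂/V₁) = 435.9 K.

T₂ ≈ 163 °C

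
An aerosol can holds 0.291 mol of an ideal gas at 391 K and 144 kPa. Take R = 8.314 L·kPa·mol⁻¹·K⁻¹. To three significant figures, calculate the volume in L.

V ≈ 6.57 L

PV = nRT ⇒ V = nRT/P = (0.291 × 8.314 × 391) / 144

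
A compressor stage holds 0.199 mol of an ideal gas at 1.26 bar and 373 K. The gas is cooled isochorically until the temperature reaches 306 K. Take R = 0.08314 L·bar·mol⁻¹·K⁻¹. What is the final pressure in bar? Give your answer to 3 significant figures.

From PV = nRT: V₁ = nRT₁/P₁ = 4.898 L.
V constant ⇒ P ∝ T: V₂ = V₁; P₂ = P₁·(T₂/T₁) = 1.034 bar.

P₂ ≈ 1.03 bar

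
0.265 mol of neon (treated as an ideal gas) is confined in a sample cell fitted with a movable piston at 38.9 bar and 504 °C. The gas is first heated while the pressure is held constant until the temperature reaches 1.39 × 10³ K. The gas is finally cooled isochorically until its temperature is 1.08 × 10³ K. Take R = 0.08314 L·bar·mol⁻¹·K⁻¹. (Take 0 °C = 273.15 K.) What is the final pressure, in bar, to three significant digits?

Convert: T₁ = 777.1 K.
From PV = nRT: V₁ = nRT₁/P₁ = 0.4402 L.
P constant ⇒ V ∝ T: P₂ = P₁; V₂ = V₁·(T₂/T₁) = 0.7873 L.
V constant ⇒ P ∝ T: V₃ = V₂; P₃ = P₂·(T₃/T₂) = 30.22 bar.

P₃ ≈ 30.2 bar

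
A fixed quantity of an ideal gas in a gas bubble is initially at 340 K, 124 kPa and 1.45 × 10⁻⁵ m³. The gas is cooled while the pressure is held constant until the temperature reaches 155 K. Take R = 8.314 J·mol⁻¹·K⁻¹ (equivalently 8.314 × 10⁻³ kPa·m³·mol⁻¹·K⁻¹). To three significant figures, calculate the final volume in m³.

V₂ ≈ 6.61e-06 m³

Isobaric, so V/T is constant: P₂ = P₁; V₂ = V₁·(T₂/T₁) = 6.610e-06 m³.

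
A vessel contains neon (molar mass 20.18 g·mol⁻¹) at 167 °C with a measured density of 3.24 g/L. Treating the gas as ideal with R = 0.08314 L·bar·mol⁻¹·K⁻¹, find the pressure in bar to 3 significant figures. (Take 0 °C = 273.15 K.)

P ≈ 5.88 bar

ρ = PM/(RT) ⇒ P = ρRT/M = (3.24 × 0.08314 × 440.1) / 20.18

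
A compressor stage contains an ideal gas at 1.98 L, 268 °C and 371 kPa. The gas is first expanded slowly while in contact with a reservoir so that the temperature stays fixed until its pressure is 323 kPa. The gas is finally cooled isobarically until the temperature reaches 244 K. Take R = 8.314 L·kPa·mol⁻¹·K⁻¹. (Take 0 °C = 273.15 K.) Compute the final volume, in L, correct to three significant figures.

V₃ ≈ 1.03 L

Convert: T₁ = 541.1 K.
Isothermal, so P V is constant: T₂ = T₁; V₂ = V₁·(P₁/P₂) = 2.274 L.
P constant ⇒ V ∝ T: P₃ = P₂; V₃ = V₂·(T₃/T₂) = 1.025 L.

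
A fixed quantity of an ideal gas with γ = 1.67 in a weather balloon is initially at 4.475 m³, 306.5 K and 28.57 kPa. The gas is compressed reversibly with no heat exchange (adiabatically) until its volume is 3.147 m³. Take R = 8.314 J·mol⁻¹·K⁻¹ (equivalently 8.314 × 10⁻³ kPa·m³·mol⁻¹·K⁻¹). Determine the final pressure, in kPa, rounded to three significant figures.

P₂ ≈ 51.4 kPa

Reversible adiabatic, γ = 1.67: T₂ = T₁·(V₁/V₂)^(γ−1) = 388.0 K; P₂ = P₁·(V₁/V₂)^γ = 51.43 kPa.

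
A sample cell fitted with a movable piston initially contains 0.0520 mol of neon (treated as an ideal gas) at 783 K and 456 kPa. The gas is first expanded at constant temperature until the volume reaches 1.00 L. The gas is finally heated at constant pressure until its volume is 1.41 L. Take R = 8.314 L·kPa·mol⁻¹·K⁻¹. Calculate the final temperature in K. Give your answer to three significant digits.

From PV = nRT: V₁ = nRT₁/P₁ = 0.7424 L.
Isothermal, so P V is constant: T₂ = T₁; P₂ = P₁·(V₁/V₂) = 338.5 kPa.
P constant ⇒ V ∝ T: P₃ = P₂; T₃ = T₂·(V₃/V₂) = 1104 K.

T₃ ≈ 1.10e+03 K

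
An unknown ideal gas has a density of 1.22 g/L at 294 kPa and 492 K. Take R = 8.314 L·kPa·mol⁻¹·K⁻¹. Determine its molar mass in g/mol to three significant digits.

M ≈ 17.0 g/mol

ρ = PM/(RT) ⇒ M = ρRT/P = (1.22 × 8.314 × 492.0) / 294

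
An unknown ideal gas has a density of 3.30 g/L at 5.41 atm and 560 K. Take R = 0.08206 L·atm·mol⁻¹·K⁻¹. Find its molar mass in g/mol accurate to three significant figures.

ρ = PM/(RT) ⇒ M = ρRT/P = (3.30 × 0.08206 × 560.0) / 5.41

M ≈ 28.0 g/mol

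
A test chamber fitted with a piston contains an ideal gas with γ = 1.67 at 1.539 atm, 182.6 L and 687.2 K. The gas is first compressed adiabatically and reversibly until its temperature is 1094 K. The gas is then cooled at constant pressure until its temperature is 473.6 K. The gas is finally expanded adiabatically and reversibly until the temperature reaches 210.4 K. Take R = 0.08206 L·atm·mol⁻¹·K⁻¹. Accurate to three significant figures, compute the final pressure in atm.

P₄ ≈ 0.649 atm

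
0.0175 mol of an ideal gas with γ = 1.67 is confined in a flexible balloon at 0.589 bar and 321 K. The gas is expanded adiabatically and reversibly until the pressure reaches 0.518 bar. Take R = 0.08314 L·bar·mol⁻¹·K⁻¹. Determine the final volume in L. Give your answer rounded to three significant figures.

V₂ ≈ 0.856 L

From PV = nRT: V₁ = nRT₁/P₁ = 0.7929 L.
Reversible adiabatic, γ = 1.67: T₂ = T₁·(P₂/P₁)^((γ−1)/γ) = 304.9 K; V₂ = V₁·(P₁/P₂)^(1/γ) = 0.8563 L.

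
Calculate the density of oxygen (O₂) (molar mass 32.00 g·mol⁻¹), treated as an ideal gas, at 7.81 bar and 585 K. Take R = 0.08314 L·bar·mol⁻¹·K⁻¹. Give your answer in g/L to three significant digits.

ρ ≈ 5.14 g/L

ρ = PM/(RT) = (7.81 × 32.00) / (0.08314 × 585.0)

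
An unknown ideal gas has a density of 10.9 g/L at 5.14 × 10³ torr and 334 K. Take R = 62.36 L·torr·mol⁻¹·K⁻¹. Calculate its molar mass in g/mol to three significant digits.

ρ = PM/(RT) ⇒ M = ρRT/P = (10.9 × 62.36 × 334.0) / 5.14e+03

M ≈ 44.2 g/mol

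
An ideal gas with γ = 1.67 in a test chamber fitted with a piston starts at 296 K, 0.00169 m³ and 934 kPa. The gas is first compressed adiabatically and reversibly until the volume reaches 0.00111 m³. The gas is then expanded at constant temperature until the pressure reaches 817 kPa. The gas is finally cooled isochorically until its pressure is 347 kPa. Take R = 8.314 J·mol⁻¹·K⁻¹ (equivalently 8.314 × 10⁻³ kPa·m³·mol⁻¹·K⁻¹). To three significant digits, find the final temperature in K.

T₄ ≈ 167 K

Reversible adiabatic, γ = 1.67: T₂ = T₁·(V₁/V₂)^(γ−1) = 392.3 K; P₂ = P₁·(V₁/V₂)^γ = 1885 kPa.
T constant ⇒ Boyle's law P V = const: T₃ = T₂; V₃ = V₂·(P₂/P₃) = 0.002561 m³.
Isochoric, so P/T is constant: V₄ = V₃; T₄ = T₃·(P₄/P₃) = 166.6 K.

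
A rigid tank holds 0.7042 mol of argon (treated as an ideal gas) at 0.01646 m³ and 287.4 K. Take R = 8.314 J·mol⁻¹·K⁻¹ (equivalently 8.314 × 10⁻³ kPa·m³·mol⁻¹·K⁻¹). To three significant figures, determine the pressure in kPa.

P ≈ 102 kPa

PV = nRT ⇒ P = nRT/V = (0.7042 × 8.314 × 10⁻³ × 287.4) / 0.01646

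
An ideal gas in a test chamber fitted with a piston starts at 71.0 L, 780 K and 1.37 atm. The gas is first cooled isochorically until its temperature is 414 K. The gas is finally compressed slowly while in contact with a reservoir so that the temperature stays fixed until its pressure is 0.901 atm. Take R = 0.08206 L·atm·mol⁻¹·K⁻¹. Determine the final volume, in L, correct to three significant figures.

V₃ ≈ 57.3 L

V constant ⇒ P ∝ T: V₂ = V₁; P₂ = P₁·(T₂/T₁) = 0.7272 atm.
T constant ⇒ Boyle's law P V = const: T₃ = T₂; V₃ = V₂·(P₂/P₃) = 57.30 L.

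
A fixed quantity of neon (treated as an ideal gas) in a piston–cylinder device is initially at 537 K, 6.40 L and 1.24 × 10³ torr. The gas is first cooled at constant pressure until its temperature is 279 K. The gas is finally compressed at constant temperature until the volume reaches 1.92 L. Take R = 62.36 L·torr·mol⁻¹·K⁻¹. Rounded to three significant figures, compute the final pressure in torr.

P₃ ≈ 2.15e+03 torr

P constant ⇒ V ∝ T: P₂ = P₁; V₂ = V₁·(T₂/T₁) = 3.325 L.
Isothermal, so P V is constant: T₃ = T₂; P₃ = P₂·(V₂/V₃) = 2147 torr.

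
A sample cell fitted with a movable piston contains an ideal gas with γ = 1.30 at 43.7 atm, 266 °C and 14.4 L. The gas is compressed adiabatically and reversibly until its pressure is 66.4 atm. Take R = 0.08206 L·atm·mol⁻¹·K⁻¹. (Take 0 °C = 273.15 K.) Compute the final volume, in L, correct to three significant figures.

V₂ ≈ 10.4 L

Convert: T₁ = 539.1 K.
Adiabatic (γ = 1.30), T V^(γ−1) and P V^γ constant: T₂ = T₁·(P₂/P₁)^((γ−1)/γ) = 593.8 K; V₂ = V₁·(P₁/P₂)^(1/γ) = 10.44 L.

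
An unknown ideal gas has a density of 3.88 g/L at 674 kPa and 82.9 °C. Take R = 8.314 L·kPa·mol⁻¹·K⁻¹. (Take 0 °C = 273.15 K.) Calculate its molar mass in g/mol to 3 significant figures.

ρ = PM/(RT) ⇒ M = ρRT/P = (3.88 × 8.314 × 356.0) / 674

M ≈ 17.0 g/mol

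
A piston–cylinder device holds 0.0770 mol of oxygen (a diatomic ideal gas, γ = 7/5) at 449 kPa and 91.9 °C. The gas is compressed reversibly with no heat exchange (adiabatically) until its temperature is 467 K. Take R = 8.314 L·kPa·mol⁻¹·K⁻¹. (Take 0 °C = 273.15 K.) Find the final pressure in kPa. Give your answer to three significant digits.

P₂ ≈ 1.06e+03 kPa

Convert: T₁ = 365.0 K.
From PV = nRT: V₁ = nRT₁/P₁ = 0.5205 L.
Adiabatic (γ = 7/5), T V^(γ−1) and P V^γ constant: P₂ = P₁·(T₂/T₁)^(γ/(γ−1)) = 1063 kPa; V₂ = V₁·(T₁/T₂)^(1/(γ−1)) = 0.2812 L.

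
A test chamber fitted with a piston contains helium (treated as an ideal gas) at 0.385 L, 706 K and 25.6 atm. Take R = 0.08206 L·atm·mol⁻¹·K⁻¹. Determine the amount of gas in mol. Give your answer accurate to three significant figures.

n ≈ 0.170 mol

PV = nRT ⇒ n = PV/(RT) = (25.6 × 0.385) / (0.08206 × 706)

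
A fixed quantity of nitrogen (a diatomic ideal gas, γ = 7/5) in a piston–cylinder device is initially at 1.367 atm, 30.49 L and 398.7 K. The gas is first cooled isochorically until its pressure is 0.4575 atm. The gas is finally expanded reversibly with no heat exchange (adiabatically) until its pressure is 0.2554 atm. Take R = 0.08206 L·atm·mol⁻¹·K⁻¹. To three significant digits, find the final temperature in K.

T₃ ≈ 113 K

V constant ⇒ P ∝ T: V₂ = V₁; T₂ = T₁·(P₂/P₁) = 133.4 K.
Adiabatic (γ = 7/5), T V^(γ−1) and P V^γ constant: T₃ = T₂·(P₃/P₂)^((γ−1)/γ) = 113.0 K; V₃ = V₂·(P₂/P₃)^(1/γ) = 46.24 L.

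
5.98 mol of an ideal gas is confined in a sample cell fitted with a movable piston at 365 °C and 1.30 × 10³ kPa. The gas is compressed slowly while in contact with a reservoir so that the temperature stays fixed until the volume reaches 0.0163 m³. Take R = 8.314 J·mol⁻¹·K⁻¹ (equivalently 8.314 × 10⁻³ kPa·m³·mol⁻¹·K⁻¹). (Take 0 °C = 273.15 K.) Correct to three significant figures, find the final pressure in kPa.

P₂ ≈ 1.95e+03 kPa

Convert: T₁ = 638.1 K.
From PV = nRT: V₁ = nRT₁/P₁ = 0.02441 m³.
T constant ⇒ Boyle's law P V = const: T₂ = T₁; P₂ = P₁·(V₁/V₂) = 1946 kPa.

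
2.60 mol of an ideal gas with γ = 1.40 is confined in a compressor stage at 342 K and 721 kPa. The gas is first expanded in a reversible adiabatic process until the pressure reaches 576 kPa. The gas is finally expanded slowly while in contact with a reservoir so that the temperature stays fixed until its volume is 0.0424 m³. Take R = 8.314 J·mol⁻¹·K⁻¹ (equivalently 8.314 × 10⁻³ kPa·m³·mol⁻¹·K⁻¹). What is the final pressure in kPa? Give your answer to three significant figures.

P₃ ≈ 164 kPa

From PV = nRT: V₁ = nRT₁/P₁ = 0.01025 m³.
Adiabatic (γ = 1.40), T V^(γ−1) and P V^γ constant: T₂ = T₁·(P₂/P₁)^((γ−1)/γ) = 320.7 K; V₂ = V₁·(P₁/P₂)^(1/γ) = 0.01204 m³.
T constant ⇒ Boyle's law P V = const: T₃ = T₂; P₃ = P₂·(V₂/V₃) = 163.5 kPa.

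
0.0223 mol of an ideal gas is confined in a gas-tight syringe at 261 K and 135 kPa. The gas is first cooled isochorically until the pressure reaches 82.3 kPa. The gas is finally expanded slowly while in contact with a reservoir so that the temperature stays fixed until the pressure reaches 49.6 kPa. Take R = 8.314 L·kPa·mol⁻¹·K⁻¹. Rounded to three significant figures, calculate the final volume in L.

From PV = nRT: V₁ = nRT₁/P₁ = 0.3584 L.
Isochoric, so P/T is constant: V₂ = V₁; T₂ = T₁·(P₂/P₁) = 159.1 K.
T constant ⇒ Boyle's law P V = const: T₃ = T₂; V₃ = V₂·(P₂/P₃) = 0.5948 L.

V₃ ≈ 0.595 L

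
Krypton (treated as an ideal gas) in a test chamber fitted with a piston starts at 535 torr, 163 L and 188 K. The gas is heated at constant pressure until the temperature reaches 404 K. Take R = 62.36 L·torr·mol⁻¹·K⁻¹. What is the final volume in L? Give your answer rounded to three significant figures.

V₂ ≈ 350 L

Isobaric, so V/T is constant: P₂ = P₁; V₂ = V₁·(T₂/T₁) = 350.3 L.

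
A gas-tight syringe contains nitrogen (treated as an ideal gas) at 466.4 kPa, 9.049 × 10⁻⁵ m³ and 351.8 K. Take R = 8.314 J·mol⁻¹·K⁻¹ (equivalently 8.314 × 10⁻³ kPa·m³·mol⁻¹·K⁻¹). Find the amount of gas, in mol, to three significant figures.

n ≈ 0.0144 mol

PV = nRT ⇒ n = PV/(RT) = (466.4 × 9.049e-05) / (8.314 × 10⁻³ × 351.8)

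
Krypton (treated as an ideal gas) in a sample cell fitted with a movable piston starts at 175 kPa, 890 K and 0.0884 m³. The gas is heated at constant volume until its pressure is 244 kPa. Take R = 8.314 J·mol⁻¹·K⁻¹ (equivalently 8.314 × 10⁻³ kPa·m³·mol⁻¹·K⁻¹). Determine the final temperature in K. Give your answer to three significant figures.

T₂ ≈ 1.24e+03 K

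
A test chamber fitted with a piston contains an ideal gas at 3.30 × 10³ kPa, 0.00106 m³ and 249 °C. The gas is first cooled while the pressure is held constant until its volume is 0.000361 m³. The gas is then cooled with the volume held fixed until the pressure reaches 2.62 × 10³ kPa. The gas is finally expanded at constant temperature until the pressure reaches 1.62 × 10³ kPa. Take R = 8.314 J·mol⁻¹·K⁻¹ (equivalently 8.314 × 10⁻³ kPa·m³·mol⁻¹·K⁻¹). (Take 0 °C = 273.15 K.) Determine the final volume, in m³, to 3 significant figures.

V₄ ≈ 0.000584 m³

Convert: T₁ = 522.1 K.
P constant ⇒ V ∝ T: P₂ = P₁; T₂ = T₁·(V₂/V₁) = 177.8 K.
V constant ⇒ P ∝ T: V₃ = V₂; T₃ = T₂·(P₃/P₂) = 141.2 K.
T constant ⇒ Boyle's law P V = const: T₄ = T₃; V₄ = V₃·(P₃/P₄) = 0.0005838 m³.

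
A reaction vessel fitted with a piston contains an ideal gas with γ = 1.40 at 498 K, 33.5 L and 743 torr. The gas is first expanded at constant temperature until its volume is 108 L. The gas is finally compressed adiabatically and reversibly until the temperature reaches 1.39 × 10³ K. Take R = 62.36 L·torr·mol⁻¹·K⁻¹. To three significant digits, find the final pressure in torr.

P₃ ≈ 8.37e+03 torr

T constant ⇒ Boyle's law P V = const: T₂ = T₁; P₂ = P₁·(V₁/V₂) = 230.5 torr.
Adiabatic (γ = 1.40), T V^(γ−1) and P V^γ constant: P₃ = P₂·(T₃/T₂)^(γ/(γ−1)) = 8373 torr; V₃ = V₂·(T₂/T₃)^(1/(γ−1)) = 8.298 L.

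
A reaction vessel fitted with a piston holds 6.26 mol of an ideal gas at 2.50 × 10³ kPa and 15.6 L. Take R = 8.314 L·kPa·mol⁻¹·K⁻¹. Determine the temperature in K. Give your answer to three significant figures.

PV = nRT ⇒ T = PV/(nR) = (2.50e+03 × 15.6) / (6.26 × 8.314)

T ≈ 749 K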